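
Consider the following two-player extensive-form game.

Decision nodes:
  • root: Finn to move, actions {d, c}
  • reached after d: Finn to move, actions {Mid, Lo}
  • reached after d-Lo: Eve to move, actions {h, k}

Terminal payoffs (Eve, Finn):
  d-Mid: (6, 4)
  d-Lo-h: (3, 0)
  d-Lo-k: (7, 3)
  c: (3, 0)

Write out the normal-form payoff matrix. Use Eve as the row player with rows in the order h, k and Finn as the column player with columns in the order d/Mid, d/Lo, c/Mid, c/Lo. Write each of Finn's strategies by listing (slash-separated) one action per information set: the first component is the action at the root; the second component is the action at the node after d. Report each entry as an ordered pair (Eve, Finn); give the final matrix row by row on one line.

h: (6,4) (3,0) (3,0) (3,0) | k: (6,4) (7,3) (3,0) (3,0)

        d/Mid     d/Lo    c/Mid     c/Lo
   h    (6,4)    (3,0)    (3,0)    (3,0)
   k    (6,4)    (7,3)    (3,0)    (3,0)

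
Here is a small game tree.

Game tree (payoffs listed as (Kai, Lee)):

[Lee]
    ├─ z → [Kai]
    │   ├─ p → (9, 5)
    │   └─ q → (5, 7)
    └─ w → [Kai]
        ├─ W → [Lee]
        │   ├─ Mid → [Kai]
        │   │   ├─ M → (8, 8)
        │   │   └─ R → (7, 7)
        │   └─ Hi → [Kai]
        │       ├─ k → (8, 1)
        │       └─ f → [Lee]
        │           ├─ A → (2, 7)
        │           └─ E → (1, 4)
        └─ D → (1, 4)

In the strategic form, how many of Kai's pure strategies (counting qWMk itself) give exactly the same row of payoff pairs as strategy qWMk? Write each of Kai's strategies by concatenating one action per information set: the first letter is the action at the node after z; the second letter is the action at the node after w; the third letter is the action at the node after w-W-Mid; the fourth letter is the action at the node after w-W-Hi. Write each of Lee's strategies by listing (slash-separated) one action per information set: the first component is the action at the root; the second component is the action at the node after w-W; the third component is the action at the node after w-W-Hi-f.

Row for qWMk (columns z/Mid/A, z/Mid/E, z/Hi/A, z/Hi/E, w/Mid/A, w/Mid/E, w/Hi/A, w/Hi/E): (5,7) (5,7) (5,7) (5,7) (8,8) (8,8) (8,1) (8,1).
Every one of Kai's information sets is on the play path for some reply by Lee when Kai follows qWMk.
Changing the action at any of them therefore changes at least one column, so only qWMk itself gives this row.

1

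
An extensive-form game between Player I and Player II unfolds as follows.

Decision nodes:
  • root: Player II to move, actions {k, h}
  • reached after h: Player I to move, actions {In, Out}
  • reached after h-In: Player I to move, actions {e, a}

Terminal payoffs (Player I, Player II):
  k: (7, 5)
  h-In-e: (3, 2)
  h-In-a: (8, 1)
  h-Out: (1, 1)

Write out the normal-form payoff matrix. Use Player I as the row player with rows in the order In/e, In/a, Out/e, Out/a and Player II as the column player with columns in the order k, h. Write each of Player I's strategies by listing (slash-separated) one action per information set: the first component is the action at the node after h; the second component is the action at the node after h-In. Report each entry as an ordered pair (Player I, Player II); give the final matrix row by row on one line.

In/e: (7,5) (3,2) | In/a: (7,5) (8,1) | Out/e: (7,5) (1,1) | Out/a: (7,5) (1,1)

Row In/e: k→(7,5), h→(3,2)
Row In/a: k→(7,5), h→(8,1)
Row Out/e: k→(7,5), h→(1,1)
Row Out/a: k→(7,5), h→(1,1)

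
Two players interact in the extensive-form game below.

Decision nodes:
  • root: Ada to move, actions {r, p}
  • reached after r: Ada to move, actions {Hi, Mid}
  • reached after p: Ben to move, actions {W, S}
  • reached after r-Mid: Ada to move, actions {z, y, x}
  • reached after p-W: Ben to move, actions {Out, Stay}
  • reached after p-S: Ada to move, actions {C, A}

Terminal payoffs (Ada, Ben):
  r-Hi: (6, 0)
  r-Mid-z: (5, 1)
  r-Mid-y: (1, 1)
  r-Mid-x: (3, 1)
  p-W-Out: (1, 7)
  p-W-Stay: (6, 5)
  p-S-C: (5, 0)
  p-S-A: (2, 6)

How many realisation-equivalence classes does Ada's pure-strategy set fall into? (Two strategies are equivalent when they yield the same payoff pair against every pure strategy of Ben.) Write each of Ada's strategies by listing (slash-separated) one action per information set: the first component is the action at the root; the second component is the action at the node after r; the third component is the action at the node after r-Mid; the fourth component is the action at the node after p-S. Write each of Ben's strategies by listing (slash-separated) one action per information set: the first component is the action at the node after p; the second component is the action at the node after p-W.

6

Ada has 24 pure strategies: r/Hi/z/C, r/Hi/z/A, r/Hi/y/C, r/Hi/y/A, r/Hi/x/C, r/Hi/x/A, r/Mid/z/C, r/Mid/z/A, r/Mid/y/C, r/Mid/y/A, r/Mid/x/C, r/Mid/x/A, p/Hi/z/C, p/Hi/z/A, p/Hi/y/C, p/Hi/y/A, p/Hi/x/C, p/Hi/x/A, p/Mid/z/C, p/Mid/z/A, p/Mid/y/C, p/Mid/y/A, p/Mid/x/C, p/Mid/x/A. Columns: W/Out, W/Stay, S/Out, S/Stay.
{r/Hi/z/C, r/Hi/z/A, r/Hi/y/C, r/Hi/y/A, r/Hi/x/C, r/Hi/x/A} → row (6,0) (6,0) (6,0) (6,0)
{r/Mid/z/C, r/Mid/z/A} → row (5,1) (5,1) (5,1) (5,1)
{r/Mid/y/C, r/Mid/y/A} → row (1,1) (1,1) (1,1) (1,1)
{r/Mid/x/C, r/Mid/x/A} → row (3,1) (3,1) (3,1) (3,1)
{p/Hi/z/C, p/Hi/y/C, p/Hi/x/C, p/Mid/z/C, p/Mid/y/C, p/Mid/x/C} → row (1,7) (6,5) (5,0) (5,0)
{p/Hi/z/A, p/Hi/y/A, p/Hi/x/A, p/Mid/z/A, p/Mid/y/A, p/Mid/x/A} → row (1,7) (6,5) (2,6) (2,6)
That's 6 distinct rows out of 24 strategies.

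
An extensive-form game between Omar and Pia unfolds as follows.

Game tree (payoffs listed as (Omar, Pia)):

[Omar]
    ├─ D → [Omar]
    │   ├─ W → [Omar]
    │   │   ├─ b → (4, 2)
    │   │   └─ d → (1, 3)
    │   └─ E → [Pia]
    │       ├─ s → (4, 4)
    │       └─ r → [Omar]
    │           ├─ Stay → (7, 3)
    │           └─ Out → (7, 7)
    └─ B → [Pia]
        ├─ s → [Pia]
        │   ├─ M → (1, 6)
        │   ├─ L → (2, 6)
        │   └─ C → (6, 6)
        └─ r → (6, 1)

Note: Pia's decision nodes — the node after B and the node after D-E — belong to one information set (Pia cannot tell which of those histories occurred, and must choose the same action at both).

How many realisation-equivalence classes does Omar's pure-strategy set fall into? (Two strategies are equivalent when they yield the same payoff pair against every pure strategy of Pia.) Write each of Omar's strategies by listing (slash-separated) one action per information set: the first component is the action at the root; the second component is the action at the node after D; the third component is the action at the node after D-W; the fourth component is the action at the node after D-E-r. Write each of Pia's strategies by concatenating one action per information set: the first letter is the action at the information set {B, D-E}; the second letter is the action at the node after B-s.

5

Omar has 16 pure strategies: D/W/b/Stay, D/W/b/Out, D/W/d/Stay, D/W/d/Out, D/E/b/Stay, D/E/b/Out, D/E/d/Stay, D/E/d/Out, B/W/b/Stay, B/W/b/Out, B/W/d/Stay, B/W/d/Out, B/E/b/Stay, B/E/b/Out, B/E/d/Stay, B/E/d/Out. Columns: sM, sL, sC, rM, rL, rC.
{D/W/b/Stay, D/W/b/Out} → row (4,2) (4,2) (4,2) (4,2) (4,2) (4,2)
{D/W/d/Stay, D/W/d/Out} → row (1,3) (1,3) (1,3) (1,3) (1,3) (1,3)
{D/E/b/Stay, D/E/d/Stay} → row (4,4) (4,4) (4,4) (7,3) (7,3) (7,3)
{D/E/b/Out, D/E/d/Out} → row (4,4) (4,4) (4,4) (7,7) (7,7) (7,7)
{B/W/b/Stay, B/W/b/Out, B/W/d/Stay, B/W/d/Out, B/E/b/Stay, B/E/b/Out, B/E/d/Stay, B/E/d/Out} → row (1,6) (2,6) (6,6) (6,1) (6,1) (6,1)
That's 5 distinct rows out of 16 strategies.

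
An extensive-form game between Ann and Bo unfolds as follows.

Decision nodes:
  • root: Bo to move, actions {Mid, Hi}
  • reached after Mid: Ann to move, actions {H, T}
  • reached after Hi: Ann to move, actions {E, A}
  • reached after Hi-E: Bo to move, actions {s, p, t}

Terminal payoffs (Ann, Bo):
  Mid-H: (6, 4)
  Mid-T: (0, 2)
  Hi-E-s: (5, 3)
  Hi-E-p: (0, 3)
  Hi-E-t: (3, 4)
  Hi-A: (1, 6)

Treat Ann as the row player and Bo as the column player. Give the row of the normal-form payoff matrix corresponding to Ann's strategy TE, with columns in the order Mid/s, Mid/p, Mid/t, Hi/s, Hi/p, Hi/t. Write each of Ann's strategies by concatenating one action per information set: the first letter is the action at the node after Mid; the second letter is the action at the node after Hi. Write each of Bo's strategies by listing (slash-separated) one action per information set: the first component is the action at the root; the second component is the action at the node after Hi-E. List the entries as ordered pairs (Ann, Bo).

(0,2) (0,2) (0,2) (5,3) (0,3) (3,4)

vs Mid/s: Bo plays Mid → Ann plays T at [Mid] → (0, 2)
vs Mid/p: Bo plays Mid → Ann plays T at [Mid] → (0, 2)
vs Mid/t: Bo plays Mid → Ann plays T at [Mid] → (0, 2)
vs Hi/s: Bo plays Hi → Ann plays E at [Hi] → Bo plays s at [Hi-E] → (5, 3)
vs Hi/p: Bo plays Hi → Ann plays E at [Hi] → Bo plays p at [Hi-E] → (0, 3)
vs Hi/t: Bo plays Hi → Ann plays E at [Hi] → Bo plays t at [Hi-E] → (3, 4)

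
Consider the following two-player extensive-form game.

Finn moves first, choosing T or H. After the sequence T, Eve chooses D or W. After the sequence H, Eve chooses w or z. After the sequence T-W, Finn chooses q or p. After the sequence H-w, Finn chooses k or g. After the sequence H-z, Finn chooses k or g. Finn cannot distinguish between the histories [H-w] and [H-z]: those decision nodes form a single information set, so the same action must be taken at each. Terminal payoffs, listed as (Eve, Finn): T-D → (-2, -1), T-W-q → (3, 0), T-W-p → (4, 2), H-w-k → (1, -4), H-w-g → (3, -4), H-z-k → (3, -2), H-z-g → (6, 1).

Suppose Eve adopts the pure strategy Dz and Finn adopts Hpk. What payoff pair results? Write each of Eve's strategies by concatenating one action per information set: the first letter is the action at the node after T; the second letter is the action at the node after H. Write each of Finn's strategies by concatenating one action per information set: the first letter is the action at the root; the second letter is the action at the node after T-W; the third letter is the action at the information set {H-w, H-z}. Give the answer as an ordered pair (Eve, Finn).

(3, -2)

Trace the play path from the root:
  Finn plays H
  Eve plays z at [H]
  Finn plays k at [H-z]
→ terminal payoff (3, -2).
(Eve's choice at the node after T is never reached on this path, so it doesn't affect the outcome.)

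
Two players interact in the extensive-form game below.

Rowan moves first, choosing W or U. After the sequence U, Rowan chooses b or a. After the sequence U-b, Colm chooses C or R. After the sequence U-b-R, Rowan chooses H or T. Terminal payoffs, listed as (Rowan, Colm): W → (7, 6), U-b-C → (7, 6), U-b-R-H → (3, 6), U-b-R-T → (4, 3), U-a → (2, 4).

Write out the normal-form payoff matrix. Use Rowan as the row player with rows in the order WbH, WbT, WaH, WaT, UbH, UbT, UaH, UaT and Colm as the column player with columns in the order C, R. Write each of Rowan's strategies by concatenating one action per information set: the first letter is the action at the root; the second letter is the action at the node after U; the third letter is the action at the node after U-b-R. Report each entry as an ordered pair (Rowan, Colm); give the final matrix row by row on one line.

            C        R
 WbH    (7,6)    (7,6)
 WbT    (7,6)    (7,6)
 WaH    (7,6)    (7,6)
 WaT    (7,6)    (7,6)
 UbH    (7,6)    (3,6)
 UbT    (7,6)    (4,3)
 UaH    (2,4)    (2,4)
 UaT    (2,4)    (2,4)

WbH: (7,6) (7,6) | WbT: (7,6) (7,6) | WaH: (7,6) (7,6) | WaT: (7,6) (7,6) | UbH: (7,6) (3,6) | UbT: (7,6) (4,3) | UaH: (2,4) (2,4) | UaT: (2,4) (2,4)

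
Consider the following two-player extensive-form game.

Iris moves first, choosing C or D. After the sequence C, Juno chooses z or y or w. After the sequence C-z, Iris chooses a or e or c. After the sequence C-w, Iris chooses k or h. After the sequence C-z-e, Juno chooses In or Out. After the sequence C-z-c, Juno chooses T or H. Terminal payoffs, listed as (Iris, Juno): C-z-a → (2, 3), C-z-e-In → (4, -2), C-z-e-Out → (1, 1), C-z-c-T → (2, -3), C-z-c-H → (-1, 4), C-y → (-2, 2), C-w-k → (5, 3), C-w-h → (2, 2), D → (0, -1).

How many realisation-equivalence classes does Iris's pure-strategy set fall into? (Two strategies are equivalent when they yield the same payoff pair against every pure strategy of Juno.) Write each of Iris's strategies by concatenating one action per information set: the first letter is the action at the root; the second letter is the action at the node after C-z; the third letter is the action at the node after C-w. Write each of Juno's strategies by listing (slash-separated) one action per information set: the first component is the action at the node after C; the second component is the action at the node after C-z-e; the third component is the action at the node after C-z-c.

Iris has 12 pure strategies: Cak, Cah, Cek, Ceh, Cck, Cch, Dak, Dah, Dek, Deh, Dck, Dch. Columns: z/In/T, z/In/H, z/Out/T, z/Out/H, y/In/T, y/In/H, y/Out/T, y/Out/H, w/In/T, w/In/H, w/Out/T, w/Out/H.
{Cak} → row (2,3) (2,3) (2,3) (2,3) (-2,2) (-2,2) (-2,2) (-2,2) (5,3) (5,3) (5,3) (5,3)
{Cah} → row (2,3) (2,3) (2,3) (2,3) (-2,2) (-2,2) (-2,2) (-2,2) (2,2) (2,2) (2,2) (2,2)
{Cek} → row (4,-2) (4,-2) (1,1) (1,1) (-2,2) (-2,2) (-2,2) (-2,2) (5,3) (5,3) (5,3) (5,3)
{Ceh} → row (4,-2) (4,-2) (1,1) (1,1) (-2,2) (-2,2) (-2,2) (-2,2) (2,2) (2,2) (2,2) (2,2)
{Cck} → row (2,-3) (-1,4) (2,-3) (-1,4) (-2,2) (-2,2) (-2,2) (-2,2) (5,3) (5,3) (5,3) (5,3)
{Cch} → row (2,-3) (-1,4) (2,-3) (-1,4) (-2,2) (-2,2) (-2,2) (-2,2) (2,2) (2,2) (2,2) (2,2)
{Dak, Dah, Dek, Deh, Dck, Dch} → row (0,-1) (0,-1) (0,-1) (0,-1) (0,-1) (0,-1) (0,-1) (0,-1) (0,-1) (0,-1) (0,-1) (0,-1)
That's 7 distinct rows out of 12 strategies.

7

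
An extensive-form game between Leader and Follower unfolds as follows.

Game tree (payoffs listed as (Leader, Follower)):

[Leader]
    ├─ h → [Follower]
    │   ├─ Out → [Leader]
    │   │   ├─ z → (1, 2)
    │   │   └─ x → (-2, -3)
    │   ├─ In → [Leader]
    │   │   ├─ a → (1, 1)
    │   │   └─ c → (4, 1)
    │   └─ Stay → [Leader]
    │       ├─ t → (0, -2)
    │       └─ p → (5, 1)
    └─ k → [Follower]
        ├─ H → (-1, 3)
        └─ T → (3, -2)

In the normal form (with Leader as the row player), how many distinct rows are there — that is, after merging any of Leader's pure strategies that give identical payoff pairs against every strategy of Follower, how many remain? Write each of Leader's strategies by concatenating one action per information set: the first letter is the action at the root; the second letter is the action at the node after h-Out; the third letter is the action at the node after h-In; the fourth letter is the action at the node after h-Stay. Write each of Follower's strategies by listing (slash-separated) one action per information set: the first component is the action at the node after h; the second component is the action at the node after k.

Leader has 16 pure strategies: hzat, hzap, hzct, hzcp, hxat, hxap, hxct, hxcp, kzat, kzap, kzct, kzcp, kxat, kxap, kxct, kxcp. Columns: Out/H, Out/T, In/H, In/T, Stay/H, Stay/T.
{hzat} → row (1,2) (1,2) (1,1) (1,1) (0,-2) (0,-2)
{hzap} → row (1,2) (1,2) (1,1) (1,1) (5,1) (5,1)
{hzct} → row (1,2) (1,2) (4,1) (4,1) (0,-2) (0,-2)
{hzcp} → row (1,2) (1,2) (4,1) (4,1) (5,1) (5,1)
{hxat} → row (-2,-3) (-2,-3) (1,1) (1,1) (0,-2) (0,-2)
{hxap} → row (-2,-3) (-2,-3) (1,1) (1,1) (5,1) (5,1)
{hxct} → row (-2,-3) (-2,-3) (4,1) (4,1) (0,-2) (0,-2)
{hxcp} → row (-2,-3) (-2,-3) (4,1) (4,1) (5,1) (5,1)
{kzat, kzap, kzct, kzcp, kxat, kxap, kxct, kxcp} → row (-1,3) (3,-2) (-1,3) (3,-2) (-1,3) (3,-2)
That's 9 distinct rows out of 16 strategies.

9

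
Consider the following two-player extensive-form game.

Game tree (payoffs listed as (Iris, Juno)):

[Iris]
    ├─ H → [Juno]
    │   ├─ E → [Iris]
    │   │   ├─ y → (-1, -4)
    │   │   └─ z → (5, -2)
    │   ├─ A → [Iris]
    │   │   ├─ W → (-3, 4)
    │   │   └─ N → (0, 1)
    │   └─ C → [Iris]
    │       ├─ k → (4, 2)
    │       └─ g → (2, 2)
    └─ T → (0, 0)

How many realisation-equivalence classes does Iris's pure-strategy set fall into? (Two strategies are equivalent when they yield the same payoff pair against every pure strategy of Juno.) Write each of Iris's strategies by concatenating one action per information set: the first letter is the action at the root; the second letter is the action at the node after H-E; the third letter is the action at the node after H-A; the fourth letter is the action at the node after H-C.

Iris has 16 pure strategies: HyWk, HyWg, HyNk, HyNg, HzWk, HzWg, HzNk, HzNg, TyWk, TyWg, TyNk, TyNg, TzWk, TzWg, TzNk, TzNg. Columns: E, A, C.
{HyWk} → row (-1,-4) (-3,4) (4,2)
{HyWg} → row (-1,-4) (-3,4) (2,2)
{HyNk} → row (-1,-4) (0,1) (4,2)
{HyNg} → row (-1,-4) (0,1) (2,2)
{HzWk} → row (5,-2) (-3,4) (4,2)
{HzWg} → row (5,-2) (-3,4) (2,2)
{HzNk} → row (5,-2) (0,1) (4,2)
{HzNg} → row (5,-2) (0,1) (2,2)
{TyWk, TyWg, TyNk, TyNg, TzWk, TzWg, TzNk, TzNg} → row (0,0) (0,0) (0,0)
That's 9 distinct rows out of 16 strategies.

9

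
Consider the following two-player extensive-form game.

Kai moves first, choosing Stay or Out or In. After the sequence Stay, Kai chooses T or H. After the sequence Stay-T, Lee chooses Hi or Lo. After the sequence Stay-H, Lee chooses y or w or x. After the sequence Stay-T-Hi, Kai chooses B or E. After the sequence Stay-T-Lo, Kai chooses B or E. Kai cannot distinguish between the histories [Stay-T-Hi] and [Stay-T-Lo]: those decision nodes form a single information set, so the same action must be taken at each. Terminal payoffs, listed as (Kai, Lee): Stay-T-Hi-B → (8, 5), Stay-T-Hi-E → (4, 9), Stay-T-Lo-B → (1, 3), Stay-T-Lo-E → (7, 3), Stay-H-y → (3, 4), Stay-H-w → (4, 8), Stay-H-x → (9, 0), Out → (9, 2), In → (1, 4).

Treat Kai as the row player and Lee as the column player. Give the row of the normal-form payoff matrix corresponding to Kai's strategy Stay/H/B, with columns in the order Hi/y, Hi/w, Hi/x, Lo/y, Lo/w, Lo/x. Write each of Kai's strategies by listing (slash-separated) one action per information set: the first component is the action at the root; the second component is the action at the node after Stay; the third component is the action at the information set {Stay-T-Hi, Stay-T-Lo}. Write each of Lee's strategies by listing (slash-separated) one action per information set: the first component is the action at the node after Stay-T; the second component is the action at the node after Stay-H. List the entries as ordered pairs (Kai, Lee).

vs Hi/y: Kai plays Stay → Kai plays H at [Stay] → Lee plays y at [Stay-H] → (3, 4)
vs Hi/w: Kai plays Stay → Kai plays H at [Stay] → Lee plays w at [Stay-H] → (4, 8)
vs Hi/x: Kai plays Stay → Kai plays H at [Stay] → Lee plays x at [Stay-H] → (9, 0)
vs Lo/y: Kai plays Stay → Kai plays H at [Stay] → Lee plays y at [Stay-H] → (3, 4)
vs Lo/w: Kai plays Stay → Kai plays H at [Stay] → Lee plays w at [Stay-H] → (4, 8)
vs Lo/x: Kai plays Stay → Kai plays H at [Stay] → Lee plays x at [Stay-H] → (9, 0)

(3,4) (4,8) (9,0) (3,4) (4,8) (9,0)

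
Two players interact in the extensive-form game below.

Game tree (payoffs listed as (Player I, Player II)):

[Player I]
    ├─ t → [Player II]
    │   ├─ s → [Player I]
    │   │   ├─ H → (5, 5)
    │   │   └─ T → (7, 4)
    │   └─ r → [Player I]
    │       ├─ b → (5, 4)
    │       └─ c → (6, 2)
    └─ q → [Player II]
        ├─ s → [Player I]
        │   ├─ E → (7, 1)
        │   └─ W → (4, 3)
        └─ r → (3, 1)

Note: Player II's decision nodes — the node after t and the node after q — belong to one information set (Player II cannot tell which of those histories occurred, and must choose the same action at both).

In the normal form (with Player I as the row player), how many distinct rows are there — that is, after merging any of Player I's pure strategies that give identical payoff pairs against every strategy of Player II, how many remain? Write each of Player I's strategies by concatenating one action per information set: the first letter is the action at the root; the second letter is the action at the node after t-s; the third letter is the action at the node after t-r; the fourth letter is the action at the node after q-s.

6

Player I has 16 pure strategies: tHbE, tHbW, tHcE, tHcW, tTbE, tTbW, tTcE, tTcW, qHbE, qHbW, qHcE, qHcW, qTbE, qTbW, qTcE, qTcW. Columns: s, r.
{tHbE, tHbW} → row (5,5) (5,4)
{tHcE, tHcW} → row (5,5) (6,2)
{tTbE, tTbW} → row (7,4) (5,4)
{tTcE, tTcW} → row (7,4) (6,2)
{qHbE, qHcE, qTbE, qTcE} → row (7,1) (3,1)
{qHbW, qHcW, qTbW, qTcW} → row (4,3) (3,1)
That's 6 distinct rows out of 16 strategies.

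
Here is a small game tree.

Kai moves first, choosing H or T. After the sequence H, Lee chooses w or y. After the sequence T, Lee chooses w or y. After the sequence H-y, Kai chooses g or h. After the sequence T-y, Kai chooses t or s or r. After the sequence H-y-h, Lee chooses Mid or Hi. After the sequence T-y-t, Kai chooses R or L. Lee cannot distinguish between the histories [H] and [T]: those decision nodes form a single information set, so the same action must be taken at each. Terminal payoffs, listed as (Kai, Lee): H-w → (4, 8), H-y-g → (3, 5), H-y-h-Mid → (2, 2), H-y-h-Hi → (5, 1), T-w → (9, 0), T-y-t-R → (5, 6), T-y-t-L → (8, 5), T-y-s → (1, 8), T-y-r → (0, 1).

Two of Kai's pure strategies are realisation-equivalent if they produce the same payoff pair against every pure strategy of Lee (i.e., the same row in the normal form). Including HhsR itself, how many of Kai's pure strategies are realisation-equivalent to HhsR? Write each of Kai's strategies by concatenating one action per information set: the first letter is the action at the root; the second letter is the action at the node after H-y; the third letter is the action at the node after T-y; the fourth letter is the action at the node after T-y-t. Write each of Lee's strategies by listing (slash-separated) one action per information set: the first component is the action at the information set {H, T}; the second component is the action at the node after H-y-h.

Row for HhsR (columns w/Mid, w/Hi, y/Mid, y/Hi): (4,8) (4,8) (2,2) (5,1).
Under HhsR, Kai's choice at the node after T-y and at the node after T-y-t can never be reached regardless of what Lee does, so varying those choices leaves every outcome unchanged.
Holding the reachable choices fixed and varying the unreachable ones freely already gives 3 × 2 = 6 equivalent strategies.
No other strategy reproduces this row, so those 6 are the full class: HhtR, HhtL, HhsR, HhsL, HhrR, HhrL.

6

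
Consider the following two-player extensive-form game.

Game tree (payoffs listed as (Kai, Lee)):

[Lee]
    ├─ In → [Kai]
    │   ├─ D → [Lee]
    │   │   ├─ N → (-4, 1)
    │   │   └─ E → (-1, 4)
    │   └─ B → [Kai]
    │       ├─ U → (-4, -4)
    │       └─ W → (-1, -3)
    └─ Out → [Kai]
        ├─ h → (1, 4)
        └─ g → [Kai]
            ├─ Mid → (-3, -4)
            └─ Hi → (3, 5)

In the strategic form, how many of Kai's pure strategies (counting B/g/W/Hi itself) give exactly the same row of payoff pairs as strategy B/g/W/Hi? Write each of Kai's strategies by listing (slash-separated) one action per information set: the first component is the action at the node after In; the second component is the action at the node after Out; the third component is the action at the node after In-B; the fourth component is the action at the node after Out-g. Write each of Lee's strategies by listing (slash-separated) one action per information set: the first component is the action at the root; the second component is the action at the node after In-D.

1

Row for B/g/W/Hi (columns In/N, In/E, Out/N, Out/E): (-1,-3) (-1,-3) (3,5) (3,5).
Every one of Kai's information sets is on the play path for some reply by Lee when Kai follows B/g/W/Hi.
Changing the action at any of them therefore changes at least one column, so only B/g/W/Hi itself gives this row.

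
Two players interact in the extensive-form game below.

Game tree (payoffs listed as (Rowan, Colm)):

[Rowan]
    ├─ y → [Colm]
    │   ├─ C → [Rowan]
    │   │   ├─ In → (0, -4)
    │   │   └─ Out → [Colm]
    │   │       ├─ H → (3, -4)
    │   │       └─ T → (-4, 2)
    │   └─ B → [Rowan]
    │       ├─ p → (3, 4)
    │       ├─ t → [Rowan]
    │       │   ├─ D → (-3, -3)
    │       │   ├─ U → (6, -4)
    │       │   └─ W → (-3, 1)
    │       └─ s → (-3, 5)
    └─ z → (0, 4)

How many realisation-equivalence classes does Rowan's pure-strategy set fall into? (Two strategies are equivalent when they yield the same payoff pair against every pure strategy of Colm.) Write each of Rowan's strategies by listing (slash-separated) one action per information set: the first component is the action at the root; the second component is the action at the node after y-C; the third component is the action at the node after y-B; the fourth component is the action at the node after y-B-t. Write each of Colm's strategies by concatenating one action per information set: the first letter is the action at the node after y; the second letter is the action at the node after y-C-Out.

11

Rowan has 36 pure strategies: y/In/p/D, y/In/p/U, y/In/p/W, y/In/t/D, y/In/t/U, y/In/t/W, y/In/s/D, y/In/s/U, y/In/s/W, y/Out/p/D, y/Out/p/U, y/Out/p/W, y/Out/t/D, y/Out/t/U, y/Out/t/W, y/Out/s/D, y/Out/s/U, y/Out/s/W, z/In/p/D, z/In/p/U, z/In/p/W, z/In/t/D, z/In/t/U, z/In/t/W, z/In/s/D, z/In/s/U, z/In/s/W, z/Out/p/D, z/Out/p/U, z/Out/p/W, z/Out/t/D, z/Out/t/U, z/Out/t/W, z/Out/s/D, z/Out/s/U, z/Out/s/W. Columns: CH, CT, BH, BT.
{y/In/p/D, y/In/p/U, y/In/p/W} → row (0,-4) (0,-4) (3,4) (3,4)
{y/In/t/D} → row (0,-4) (0,-4) (-3,-3) (-3,-3)
{y/In/t/U} → row (0,-4) (0,-4) (6,-4) (6,-4)
{y/In/t/W} → row (0,-4) (0,-4) (-3,1) (-3,1)
{y/In/s/D, y/In/s/U, y/In/s/W} → row (0,-4) (0,-4) (-3,5) (-3,5)
{y/Out/p/D, y/Out/p/U, y/Out/p/W} → row (3,-4) (-4,2) (3,4) (3,4)
{y/Out/t/D} → row (3,-4) (-4,2) (-3,-3) (-3,-3)
{y/Out/t/U} → row (3,-4) (-4,2) (6,-4) (6,-4)
{y/Out/t/W} → row (3,-4) (-4,2) (-3,1) (-3,1)
{y/Out/s/D, y/Out/s/U, y/Out/s/W} → row (3,-4) (-4,2) (-3,5) (-3,5)
{z/In/p/D, z/In/p/U, z/In/p/W, z/In/t/D, z/In/t/U, z/In/t/W, z/In/s/D, z/In/s/U, z/In/s/W, z/Out/p/D, z/Out/p/U, z/Out/p/W, z/Out/t/D, z/Out/t/U, z/Out/t/W, z/Out/s/D, z/Out/s/U, z/Out/s/W} → row (0,4) (0,4) (0,4) (0,4)
That's 11 distinct rows out of 36 strategies.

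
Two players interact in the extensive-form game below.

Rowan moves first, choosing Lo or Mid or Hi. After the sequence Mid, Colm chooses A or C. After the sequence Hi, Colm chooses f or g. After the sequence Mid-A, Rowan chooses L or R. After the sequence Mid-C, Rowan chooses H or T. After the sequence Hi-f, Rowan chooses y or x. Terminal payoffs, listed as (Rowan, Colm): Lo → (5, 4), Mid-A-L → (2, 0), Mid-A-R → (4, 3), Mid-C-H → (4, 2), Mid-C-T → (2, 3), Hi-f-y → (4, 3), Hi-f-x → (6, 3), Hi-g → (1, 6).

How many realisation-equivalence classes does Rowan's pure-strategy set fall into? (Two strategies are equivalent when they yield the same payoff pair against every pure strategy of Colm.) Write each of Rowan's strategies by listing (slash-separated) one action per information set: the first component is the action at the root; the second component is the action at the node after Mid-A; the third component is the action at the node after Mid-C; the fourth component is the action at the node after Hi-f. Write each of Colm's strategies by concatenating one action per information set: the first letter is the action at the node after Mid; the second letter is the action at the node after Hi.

7

Rowan has 24 pure strategies: Lo/L/H/y, Lo/L/H/x, Lo/L/T/y, Lo/L/T/x, Lo/R/H/y, Lo/R/H/x, Lo/R/T/y, Lo/R/T/x, Mid/L/H/y, Mid/L/H/x, Mid/L/T/y, Mid/L/T/x, Mid/R/H/y, Mid/R/H/x, Mid/R/T/y, Mid/R/T/x, Hi/L/H/y, Hi/L/H/x, Hi/L/T/y, Hi/L/T/x, Hi/R/H/y, Hi/R/H/x, Hi/R/T/y, Hi/R/T/x. Columns: Af, Ag, Cf, Cg.
{Lo/L/H/y, Lo/L/H/x, Lo/L/T/y, Lo/L/T/x, Lo/R/H/y, Lo/R/H/x, Lo/R/T/y, Lo/R/T/x} → row (5,4) (5,4) (5,4) (5,4)
{Mid/L/H/y, Mid/L/H/x} → row (2,0) (2,0) (4,2) (4,2)
{Mid/L/T/y, Mid/L/T/x} → row (2,0) (2,0) (2,3) (2,3)
{Mid/R/H/y, Mid/R/H/x} → row (4,3) (4,3) (4,2) (4,2)
{Mid/R/T/y, Mid/R/T/x} → row (4,3) (4,3) (2,3) (2,3)
{Hi/L/H/y, Hi/L/T/y, Hi/R/H/y, Hi/R/T/y} → row (4,3) (1,6) (4,3) (1,6)
{Hi/L/H/x, Hi/L/T/x, Hi/R/H/x, Hi/R/T/x} → row (6,3) (1,6) (6,3) (1,6)
That's 7 distinct rows out of 24 strategies.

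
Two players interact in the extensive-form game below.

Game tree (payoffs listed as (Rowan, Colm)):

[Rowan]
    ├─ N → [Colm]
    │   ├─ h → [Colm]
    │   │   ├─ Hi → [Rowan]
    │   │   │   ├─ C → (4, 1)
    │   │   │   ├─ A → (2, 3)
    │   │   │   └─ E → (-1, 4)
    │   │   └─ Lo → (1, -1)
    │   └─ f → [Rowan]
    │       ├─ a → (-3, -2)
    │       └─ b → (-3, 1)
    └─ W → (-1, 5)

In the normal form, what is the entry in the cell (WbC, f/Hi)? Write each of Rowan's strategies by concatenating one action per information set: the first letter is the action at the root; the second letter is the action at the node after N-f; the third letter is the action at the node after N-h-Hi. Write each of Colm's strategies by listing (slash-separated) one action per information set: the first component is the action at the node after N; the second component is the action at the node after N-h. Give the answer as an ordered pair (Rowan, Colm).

Trace the play path from the root:
  Rowan plays W
→ terminal payoff (-1, 5).
(Rowan's choice at the node after N-f is never reached on this path, so it doesn't affect the outcome.)

(-1, 5)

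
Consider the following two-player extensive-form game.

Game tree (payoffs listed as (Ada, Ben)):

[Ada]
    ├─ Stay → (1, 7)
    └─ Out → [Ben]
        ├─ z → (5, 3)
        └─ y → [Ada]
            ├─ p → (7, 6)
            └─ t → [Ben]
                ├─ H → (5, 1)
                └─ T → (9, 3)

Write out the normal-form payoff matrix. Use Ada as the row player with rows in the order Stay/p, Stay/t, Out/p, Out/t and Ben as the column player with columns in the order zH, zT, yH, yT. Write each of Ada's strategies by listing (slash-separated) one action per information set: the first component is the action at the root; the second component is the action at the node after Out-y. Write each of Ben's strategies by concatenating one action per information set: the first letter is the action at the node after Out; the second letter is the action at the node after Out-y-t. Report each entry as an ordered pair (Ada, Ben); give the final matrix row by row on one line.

Stay/p: (1,7) (1,7) (1,7) (1,7) | Stay/t: (1,7) (1,7) (1,7) (1,7) | Out/p: (5,3) (5,3) (7,6) (7,6) | Out/t: (5,3) (5,3) (5,1) (9,3)

             zH       zT       yH       yT
Stay/p    (1,7)    (1,7)    (1,7)    (1,7)
Stay/t    (1,7)    (1,7)    (1,7)    (1,7)
 Out/p    (5,3)    (5,3)    (7,6)    (7,6)
 Out/t    (5,3)    (5,3)    (5,1)    (9,3)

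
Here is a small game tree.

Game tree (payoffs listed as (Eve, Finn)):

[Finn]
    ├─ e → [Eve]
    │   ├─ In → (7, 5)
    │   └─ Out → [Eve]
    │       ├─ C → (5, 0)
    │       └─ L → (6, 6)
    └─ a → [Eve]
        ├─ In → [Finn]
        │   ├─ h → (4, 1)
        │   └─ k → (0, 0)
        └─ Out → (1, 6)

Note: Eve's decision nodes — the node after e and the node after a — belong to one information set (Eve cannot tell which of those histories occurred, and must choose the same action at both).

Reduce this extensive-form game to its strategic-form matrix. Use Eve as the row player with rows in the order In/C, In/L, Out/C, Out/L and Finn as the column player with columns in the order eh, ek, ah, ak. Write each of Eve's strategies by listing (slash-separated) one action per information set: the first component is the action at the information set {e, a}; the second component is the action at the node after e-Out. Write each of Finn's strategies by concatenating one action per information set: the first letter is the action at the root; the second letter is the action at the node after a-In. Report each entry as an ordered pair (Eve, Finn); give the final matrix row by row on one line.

In/C: (7,5) (7,5) (4,1) (0,0) | In/L: (7,5) (7,5) (4,1) (0,0) | Out/C: (5,0) (5,0) (1,6) (1,6) | Out/L: (6,6) (6,6) (1,6) (1,6)

            eh       ek       ah       ak
 In/C    (7,5)    (7,5)    (4,1)    (0,0)
 In/L    (7,5)    (7,5)    (4,1)    (0,0)
Out/C    (5,0)    (5,0)    (1,6)    (1,6)
Out/L    (6,6)    (6,6)    (1,6)    (1,6)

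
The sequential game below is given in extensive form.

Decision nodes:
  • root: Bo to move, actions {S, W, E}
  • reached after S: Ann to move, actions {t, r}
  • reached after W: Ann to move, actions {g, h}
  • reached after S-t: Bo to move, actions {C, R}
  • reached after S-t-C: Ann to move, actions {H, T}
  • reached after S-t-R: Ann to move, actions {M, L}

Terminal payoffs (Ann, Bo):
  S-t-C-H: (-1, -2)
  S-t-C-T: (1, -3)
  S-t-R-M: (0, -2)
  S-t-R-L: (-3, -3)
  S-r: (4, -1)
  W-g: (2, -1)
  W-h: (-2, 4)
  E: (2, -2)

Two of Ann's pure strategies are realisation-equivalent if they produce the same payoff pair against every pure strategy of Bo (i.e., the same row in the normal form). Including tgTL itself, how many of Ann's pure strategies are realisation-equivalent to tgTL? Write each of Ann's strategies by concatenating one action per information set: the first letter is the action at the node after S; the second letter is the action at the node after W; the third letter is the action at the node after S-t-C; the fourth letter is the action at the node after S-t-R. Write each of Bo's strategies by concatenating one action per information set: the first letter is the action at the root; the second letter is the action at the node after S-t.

1

Row for tgTL (columns SC, SR, WC, WR, EC, ER): (1,-3) (-3,-3) (2,-1) (2,-1) (2,-2) (2,-2).
Every one of Ann's information sets is on the play path for some reply by Bo when Ann follows tgTL.
Changing the action at any of them therefore changes at least one column, so only tgTL itself gives this row.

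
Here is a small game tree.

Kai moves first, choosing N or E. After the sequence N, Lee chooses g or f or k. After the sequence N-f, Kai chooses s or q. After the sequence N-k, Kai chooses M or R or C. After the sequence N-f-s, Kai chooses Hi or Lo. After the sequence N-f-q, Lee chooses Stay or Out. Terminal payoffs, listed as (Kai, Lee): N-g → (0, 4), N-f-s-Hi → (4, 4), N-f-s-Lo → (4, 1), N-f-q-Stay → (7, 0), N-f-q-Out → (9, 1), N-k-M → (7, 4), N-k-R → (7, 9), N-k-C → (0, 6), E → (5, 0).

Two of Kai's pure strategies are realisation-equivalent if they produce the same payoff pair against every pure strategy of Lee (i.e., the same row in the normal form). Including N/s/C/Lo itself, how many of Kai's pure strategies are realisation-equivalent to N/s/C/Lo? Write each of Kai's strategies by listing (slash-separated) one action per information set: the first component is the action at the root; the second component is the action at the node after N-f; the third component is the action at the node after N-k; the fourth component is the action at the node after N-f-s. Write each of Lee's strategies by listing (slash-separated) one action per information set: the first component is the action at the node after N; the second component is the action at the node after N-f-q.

1

Row for N/s/C/Lo (columns g/Stay, g/Out, f/Stay, f/Out, k/Stay, k/Out): (0,4) (0,4) (4,1) (4,1) (0,6) (0,6).
Every one of Kai's information sets is on the play path for some reply by Lee when Kai follows N/s/C/Lo.
Changing the action at any of them therefore changes at least one column, so only N/s/C/Lo itself gives this row.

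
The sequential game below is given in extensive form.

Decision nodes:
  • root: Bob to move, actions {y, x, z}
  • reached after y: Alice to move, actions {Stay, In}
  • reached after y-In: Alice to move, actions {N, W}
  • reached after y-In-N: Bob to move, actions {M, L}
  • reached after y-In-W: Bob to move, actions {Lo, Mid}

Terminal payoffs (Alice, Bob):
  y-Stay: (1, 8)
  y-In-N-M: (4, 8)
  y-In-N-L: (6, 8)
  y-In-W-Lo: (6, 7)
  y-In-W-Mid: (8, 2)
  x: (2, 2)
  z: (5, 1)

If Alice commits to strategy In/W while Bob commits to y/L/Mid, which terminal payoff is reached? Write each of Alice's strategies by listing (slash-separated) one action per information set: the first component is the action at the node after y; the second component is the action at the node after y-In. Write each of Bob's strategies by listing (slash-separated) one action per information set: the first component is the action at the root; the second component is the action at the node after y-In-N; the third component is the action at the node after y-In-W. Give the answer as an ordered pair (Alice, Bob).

(8, 2)

Trace the play path from the root:
  Bob plays y
  Alice plays In at [y]
  Alice plays W at [y-In]
  Bob plays Mid at [y-In-W]
→ terminal payoff (8, 2).
(Bob's choice at the node after y-In-N is never reached on this path, so it doesn't affect the outcome.)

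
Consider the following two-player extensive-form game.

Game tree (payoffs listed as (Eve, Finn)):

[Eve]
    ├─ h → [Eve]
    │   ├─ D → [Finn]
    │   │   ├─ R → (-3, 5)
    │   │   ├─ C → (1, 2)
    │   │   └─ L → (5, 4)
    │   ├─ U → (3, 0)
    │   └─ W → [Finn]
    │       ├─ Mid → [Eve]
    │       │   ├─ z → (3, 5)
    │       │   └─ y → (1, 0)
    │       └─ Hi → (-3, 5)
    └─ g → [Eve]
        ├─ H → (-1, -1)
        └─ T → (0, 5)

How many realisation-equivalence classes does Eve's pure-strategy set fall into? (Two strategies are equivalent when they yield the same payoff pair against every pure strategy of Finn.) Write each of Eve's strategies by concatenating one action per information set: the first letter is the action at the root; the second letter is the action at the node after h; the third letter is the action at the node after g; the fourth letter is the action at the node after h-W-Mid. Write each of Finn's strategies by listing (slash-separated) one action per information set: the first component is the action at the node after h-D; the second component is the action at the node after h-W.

Eve has 24 pure strategies: hDHz, hDHy, hDTz, hDTy, hUHz, hUHy, hUTz, hUTy, hWHz, hWHy, hWTz, hWTy, gDHz, gDHy, gDTz, gDTy, gUHz, gUHy, gUTz, gUTy, gWHz, gWHy, gWTz, gWTy. Columns: R/Mid, R/Hi, C/Mid, C/Hi, L/Mid, L/Hi.
{hDHz, hDHy, hDTz, hDTy} → row (-3,5) (-3,5) (1,2) (1,2) (5,4) (5,4)
{hUHz, hUHy, hUTz, hUTy} → row (3,0) (3,0) (3,0) (3,0) (3,0) (3,0)
{hWHz, hWTz} → row (3,5) (-3,5) (3,5) (-3,5) (3,5) (-3,5)
{hWHy, hWTy} → row (1,0) (-3,5) (1,0) (-3,5) (1,0) (-3,5)
{gDHz, gDHy, gUHz, gUHy, gWHz, gWHy} → row (-1,-1) (-1,-1) (-1,-1) (-1,-1) (-1,-1) (-1,-1)
{gDTz, gDTy, gUTz, gUTy, gWTz, gWTy} → row (0,5) (0,5) (0,5) (0,5) (0,5) (0,5)
That's 6 distinct rows out of 24 strategies.

6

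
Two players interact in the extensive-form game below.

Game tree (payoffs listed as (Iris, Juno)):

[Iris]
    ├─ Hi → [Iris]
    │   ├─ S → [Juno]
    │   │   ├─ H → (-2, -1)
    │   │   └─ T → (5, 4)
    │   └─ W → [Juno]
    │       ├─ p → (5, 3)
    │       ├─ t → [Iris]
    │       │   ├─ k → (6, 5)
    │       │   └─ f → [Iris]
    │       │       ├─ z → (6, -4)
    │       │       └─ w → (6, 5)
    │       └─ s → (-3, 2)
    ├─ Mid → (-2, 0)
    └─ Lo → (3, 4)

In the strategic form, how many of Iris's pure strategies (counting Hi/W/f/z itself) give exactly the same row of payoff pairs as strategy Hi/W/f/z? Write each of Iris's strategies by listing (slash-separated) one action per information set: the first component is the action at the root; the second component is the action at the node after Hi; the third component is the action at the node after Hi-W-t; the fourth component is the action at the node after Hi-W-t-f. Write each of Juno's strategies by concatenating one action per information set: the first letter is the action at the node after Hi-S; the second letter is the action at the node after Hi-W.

1

Row for Hi/W/f/z (columns Hp, Ht, Hs, Tp, Tt, Ts): (5,3) (6,-4) (-3,2) (5,3) (6,-4) (-3,2).
Every one of Iris's information sets is on the play path for some reply by Juno when Iris follows Hi/W/f/z.
Changing the action at any of them therefore changes at least one column, so only Hi/W/f/z itself gives this row.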